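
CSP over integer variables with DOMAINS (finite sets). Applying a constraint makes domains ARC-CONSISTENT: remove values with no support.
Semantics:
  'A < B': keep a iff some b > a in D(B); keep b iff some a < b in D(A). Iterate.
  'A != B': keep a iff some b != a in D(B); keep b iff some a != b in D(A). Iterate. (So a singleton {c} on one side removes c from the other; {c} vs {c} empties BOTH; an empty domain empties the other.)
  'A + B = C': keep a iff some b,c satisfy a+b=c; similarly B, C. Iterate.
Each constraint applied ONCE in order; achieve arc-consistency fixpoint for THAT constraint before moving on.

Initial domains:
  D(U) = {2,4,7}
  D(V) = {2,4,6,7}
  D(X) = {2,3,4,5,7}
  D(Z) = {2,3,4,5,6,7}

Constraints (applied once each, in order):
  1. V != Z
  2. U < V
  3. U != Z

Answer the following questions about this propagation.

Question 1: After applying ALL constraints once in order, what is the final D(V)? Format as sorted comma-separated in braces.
Answer: {4,6,7}

Derivation:
Constraint 1 (V != Z) on D(V)={2,4,6,7} D(Z)={2,3,4,5,6,7}: no change
Constraint 2 (U < V) on D(U)={2,4,7} D(V)={2,4,6,7}: U {2,4,7}->{2,4}; V {2,4,6,7}->{4,6,7}
Constraint 3 (U != Z) on D(U)={2,4} D(Z)={2,3,4,5,6,7}: no change
So after all 3 constraints: D(V) = {4,6,7}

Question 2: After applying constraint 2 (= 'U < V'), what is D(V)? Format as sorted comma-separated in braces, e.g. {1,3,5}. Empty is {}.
Constraint 1 (V != Z) on D(V)={2,4,6,7} D(Z)={2,3,4,5,6,7}: no change
Constraint 2 (U < V) on D(U)={2,4,7} D(V)={2,4,6,7}: U {2,4,7}->{2,4}; V {2,4,6,7}->{4,6,7}
So after constraint 2: D(V) = {4,6,7}

Answer: {4,6,7}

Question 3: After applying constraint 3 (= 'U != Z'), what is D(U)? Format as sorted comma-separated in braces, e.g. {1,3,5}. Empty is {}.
Answer: {2,4}

Derivation:
Constraint 1 (V != Z) on D(V)={2,4,6,7} D(Z)={2,3,4,5,6,7}: no change
Constraint 2 (U < V) on D(U)={2,4,7} D(V)={2,4,6,7}: U {2,4,7}->{2,4}; V {2,4,6,7}->{4,6,7}
Constraint 3 (U != Z) on D(U)={2,4} D(Z)={2,3,4,5,6,7}: no change
So after constraint 3: D(U) = {2,4}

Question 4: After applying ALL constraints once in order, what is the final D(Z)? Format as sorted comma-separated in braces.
Answer: {2,3,4,5,6,7}

Derivation:
Constraint 1 (V != Z) on D(V)={2,4,6,7} D(Z)={2,3,4,5,6,7}: no change
Constraint 2 (U < V) on D(U)={2,4,7} D(V)={2,4,6,7}: U {2,4,7}->{2,4}; V {2,4,6,7}->{4,6,7}
Constraint 3 (U != Z) on D(U)={2,4} D(Z)={2,3,4,5,6,7}: no change
So after all 3 constraints: D(Z) = {2,3,4,5,6,7}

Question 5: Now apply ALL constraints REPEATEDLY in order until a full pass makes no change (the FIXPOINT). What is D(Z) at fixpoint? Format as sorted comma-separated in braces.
Answer: {2,3,4,5,6,7}

Derivation:
pass 0 (initial): D(Z)={2,3,4,5,6,7}
pass 1: U {2,4,7}->{2,4}; V {2,4,6,7}->{4,6,7}
pass 2: no change
Fixpoint after 2 passes: D(Z) = {2,3,4,5,6,7}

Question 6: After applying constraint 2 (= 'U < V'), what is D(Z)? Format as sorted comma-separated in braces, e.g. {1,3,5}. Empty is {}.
Constraint 1 (V != Z) on D(V)={2,4,6,7} D(Z)={2,3,4,5,6,7}: no change
Constraint 2 (U < V) on D(U)={2,4,7} D(V)={2,4,6,7}: U {2,4,7}->{2,4}; V {2,4,6,7}->{4,6,7}
So after constraint 2: D(Z) = {2,3,4,5,6,7}

Answer: {2,3,4,5,6,7}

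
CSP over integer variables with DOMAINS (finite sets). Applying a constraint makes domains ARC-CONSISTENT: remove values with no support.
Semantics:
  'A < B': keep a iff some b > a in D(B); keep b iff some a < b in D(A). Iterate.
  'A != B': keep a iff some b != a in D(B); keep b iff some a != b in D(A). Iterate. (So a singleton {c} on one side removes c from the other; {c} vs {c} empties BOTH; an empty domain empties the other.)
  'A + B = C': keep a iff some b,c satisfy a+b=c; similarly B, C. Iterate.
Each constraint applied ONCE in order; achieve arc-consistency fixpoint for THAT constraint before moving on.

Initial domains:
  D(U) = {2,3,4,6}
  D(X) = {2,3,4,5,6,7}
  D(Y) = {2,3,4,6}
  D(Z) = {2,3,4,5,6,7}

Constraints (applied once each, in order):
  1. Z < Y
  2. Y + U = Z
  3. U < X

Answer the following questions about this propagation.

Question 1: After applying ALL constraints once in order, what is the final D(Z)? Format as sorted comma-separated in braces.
Answer: {5}

Derivation:
Constraint 1 (Z < Y) on D(Z)={2,3,4,5,6,7} D(Y)={2,3,4,6}: Z {2,3,4,5,6,7}->{2,3,4,5}; Y {2,3,4,6}->{3,4,6}
Constraint 2 (Y + U = Z) on D(Y)={3,4,6} D(U)={2,3,4,6} D(Z)={2,3,4,5}: Y {3,4,6}->{3}; U {2,3,4,6}->{2}; Z {2,3,4,5}->{5}
Constraint 3 (U < X) on D(U)={2} D(X)={2,3,4,5,6,7}: X {2,3,4,5,6,7}->{3,4,5,6,7}
So after all 3 constraints: D(Z) = {5}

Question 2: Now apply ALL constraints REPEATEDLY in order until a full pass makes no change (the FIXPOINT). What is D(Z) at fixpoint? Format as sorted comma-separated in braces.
pass 0 (initial): D(Z)={2,3,4,5,6,7}
pass 1: U {2,3,4,6}->{2}; X {2,3,4,5,6,7}->{3,4,5,6,7}; Y {2,3,4,6}->{3}; Z {2,3,4,5,6,7}->{5}
pass 2: U {2}->{}; X {3,4,5,6,7}->{}; Y {3}->{}; Z {5}->{}
pass 3: no change
Fixpoint after 3 passes: D(Z) = {}

Answer: {}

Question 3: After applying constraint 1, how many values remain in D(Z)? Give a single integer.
Answer: 4

Derivation:
Constraint 1 (Z < Y) on D(Z)={2,3,4,5,6,7} D(Y)={2,3,4,6}: Z {2,3,4,5,6,7}->{2,3,4,5}; Y {2,3,4,6}->{3,4,6}
So after constraint 1: D(Z)={2,3,4,5}, size = 4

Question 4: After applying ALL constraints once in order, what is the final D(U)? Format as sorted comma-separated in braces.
Answer: {2}

Derivation:
Constraint 1 (Z < Y) on D(Z)={2,3,4,5,6,7} D(Y)={2,3,4,6}: Z {2,3,4,5,6,7}->{2,3,4,5}; Y {2,3,4,6}->{3,4,6}
Constraint 2 (Y + U = Z) on D(Y)={3,4,6} D(U)={2,3,4,6} D(Z)={2,3,4,5}: Y {3,4,6}->{3}; U {2,3,4,6}->{2}; Z {2,3,4,5}->{5}
Constraint 3 (U < X) on D(U)={2} D(X)={2,3,4,5,6,7}: X {2,3,4,5,6,7}->{3,4,5,6,7}
So after all 3 constraints: D(U) = {2}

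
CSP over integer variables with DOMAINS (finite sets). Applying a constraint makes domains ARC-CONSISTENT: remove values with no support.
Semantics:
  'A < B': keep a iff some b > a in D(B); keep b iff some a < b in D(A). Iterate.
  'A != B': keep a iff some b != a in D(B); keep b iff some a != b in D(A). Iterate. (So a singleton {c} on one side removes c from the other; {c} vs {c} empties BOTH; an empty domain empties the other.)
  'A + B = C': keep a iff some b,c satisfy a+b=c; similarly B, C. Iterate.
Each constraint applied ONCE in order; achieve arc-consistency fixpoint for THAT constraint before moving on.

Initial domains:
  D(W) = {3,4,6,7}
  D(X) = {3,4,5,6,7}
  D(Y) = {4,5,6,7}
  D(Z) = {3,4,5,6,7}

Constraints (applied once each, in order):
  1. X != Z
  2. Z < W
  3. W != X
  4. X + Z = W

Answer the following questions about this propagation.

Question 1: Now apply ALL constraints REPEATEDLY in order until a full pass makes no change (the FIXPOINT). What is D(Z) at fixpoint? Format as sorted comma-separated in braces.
pass 0 (initial): D(Z)={3,4,5,6,7}
pass 1: W {3,4,6,7}->{6,7}; X {3,4,5,6,7}->{3,4}; Z {3,4,5,6,7}->{3,4}
pass 2: no change
Fixpoint after 2 passes: D(Z) = {3,4}

Answer: {3,4}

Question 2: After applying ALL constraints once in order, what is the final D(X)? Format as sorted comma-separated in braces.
Answer: {3,4}

Derivation:
Constraint 1 (X != Z) on D(X)={3,4,5,6,7} D(Z)={3,4,5,6,7}: no change
Constraint 2 (Z < W) on D(Z)={3,4,5,6,7} D(W)={3,4,6,7}: Z {3,4,5,6,7}->{3,4,5,6}; W {3,4,6,7}->{4,6,7}
Constraint 3 (W != X) on D(W)={4,6,7} D(X)={3,4,5,6,7}: no change
Constraint 4 (X + Z = W) on D(X)={3,4,5,6,7} D(Z)={3,4,5,6} D(W)={4,6,7}: X {3,4,5,6,7}->{3,4}; Z {3,4,5,6}->{3,4}; W {4,6,7}->{6,7}
So after all 4 constraints: D(X) = {3,4}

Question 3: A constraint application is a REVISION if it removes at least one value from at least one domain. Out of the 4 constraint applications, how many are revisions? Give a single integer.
Constraint 1 (X != Z) on D(X)={3,4,5,6,7} D(Z)={3,4,5,6,7}: no change => not a revision
Constraint 2 (Z < W) on D(Z)={3,4,5,6,7} D(W)={3,4,6,7}: Z {3,4,5,6,7}->{3,4,5,6}; W {3,4,6,7}->{4,6,7} => REVISION
Constraint 3 (W != X) on D(W)={4,6,7} D(X)={3,4,5,6,7}: no change => not a revision
Constraint 4 (X + Z = W) on D(X)={3,4,5,6,7} D(Z)={3,4,5,6} D(W)={4,6,7}: X {3,4,5,6,7}->{3,4}; Z {3,4,5,6}->{3,4}; W {4,6,7}->{6,7} => REVISION
Total revisions = 2

Answer: 2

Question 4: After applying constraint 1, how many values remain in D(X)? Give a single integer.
Constraint 1 (X != Z) on D(X)={3,4,5,6,7} D(Z)={3,4,5,6,7}: no change
So after constraint 1: D(X)={3,4,5,6,7}, size = 5

Answer: 5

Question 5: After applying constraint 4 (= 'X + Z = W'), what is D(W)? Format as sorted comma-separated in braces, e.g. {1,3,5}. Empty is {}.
Constraint 1 (X != Z) on D(X)={3,4,5,6,7} D(Z)={3,4,5,6,7}: no change
Constraint 2 (Z < W) on D(Z)={3,4,5,6,7} D(W)={3,4,6,7}: Z {3,4,5,6,7}->{3,4,5,6}; W {3,4,6,7}->{4,6,7}
Constraint 3 (W != X) on D(W)={4,6,7} D(X)={3,4,5,6,7}: no change
Constraint 4 (X + Z = W) on D(X)={3,4,5,6,7} D(Z)={3,4,5,6} D(W)={4,6,7}: X {3,4,5,6,7}->{3,4}; Z {3,4,5,6}->{3,4}; W {4,6,7}->{6,7}
So after constraint 4: D(W) = {6,7}

Answer: {6,7}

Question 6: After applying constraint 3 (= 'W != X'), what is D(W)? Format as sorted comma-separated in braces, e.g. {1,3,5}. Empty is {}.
Answer: {4,6,7}

Derivation:
Constraint 1 (X != Z) on D(X)={3,4,5,6,7} D(Z)={3,4,5,6,7}: no change
Constraint 2 (Z < W) on D(Z)={3,4,5,6,7} D(W)={3,4,6,7}: Z {3,4,5,6,7}->{3,4,5,6}; W {3,4,6,7}->{4,6,7}
Constraint 3 (W != X) on D(W)={4,6,7} D(X)={3,4,5,6,7}: no change
So after constraint 3: D(W) = {4,6,7}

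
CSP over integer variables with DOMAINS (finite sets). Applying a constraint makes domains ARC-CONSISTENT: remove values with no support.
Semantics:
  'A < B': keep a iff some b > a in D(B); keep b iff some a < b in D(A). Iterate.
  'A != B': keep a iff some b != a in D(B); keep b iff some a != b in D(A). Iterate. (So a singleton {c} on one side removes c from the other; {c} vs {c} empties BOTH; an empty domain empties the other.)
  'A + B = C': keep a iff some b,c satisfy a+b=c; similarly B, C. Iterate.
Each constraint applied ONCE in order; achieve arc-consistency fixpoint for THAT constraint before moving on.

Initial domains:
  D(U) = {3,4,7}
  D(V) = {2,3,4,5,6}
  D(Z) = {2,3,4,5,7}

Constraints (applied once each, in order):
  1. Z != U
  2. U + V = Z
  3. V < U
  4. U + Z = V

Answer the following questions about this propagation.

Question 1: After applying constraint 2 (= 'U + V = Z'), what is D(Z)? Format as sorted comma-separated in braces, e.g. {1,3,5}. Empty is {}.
Answer: {5,7}

Derivation:
Constraint 1 (Z != U) on D(Z)={2,3,4,5,7} D(U)={3,4,7}: no change
Constraint 2 (U + V = Z) on D(U)={3,4,7} D(V)={2,3,4,5,6} D(Z)={2,3,4,5,7}: U {3,4,7}->{3,4}; V {2,3,4,5,6}->{2,3,4}; Z {2,3,4,5,7}->{5,7}
So after constraint 2: D(Z) = {5,7}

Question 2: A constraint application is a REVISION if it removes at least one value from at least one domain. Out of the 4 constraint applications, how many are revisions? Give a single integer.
Answer: 3

Derivation:
Constraint 1 (Z != U) on D(Z)={2,3,4,5,7} D(U)={3,4,7}: no change => not a revision
Constraint 2 (U + V = Z) on D(U)={3,4,7} D(V)={2,3,4,5,6} D(Z)={2,3,4,5,7}: U {3,4,7}->{3,4}; V {2,3,4,5,6}->{2,3,4}; Z {2,3,4,5,7}->{5,7} => REVISION
Constraint 3 (V < U) on D(V)={2,3,4} D(U)={3,4}: V {2,3,4}->{2,3} => REVISION
Constraint 4 (U + Z = V) on D(U)={3,4} D(Z)={5,7} D(V)={2,3}: U {3,4}->{}; Z {5,7}->{}; V {2,3}->{} => REVISION
Total revisions = 3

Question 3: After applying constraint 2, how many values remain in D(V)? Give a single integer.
Answer: 3

Derivation:
Constraint 1 (Z != U) on D(Z)={2,3,4,5,7} D(U)={3,4,7}: no change
Constraint 2 (U + V = Z) on D(U)={3,4,7} D(V)={2,3,4,5,6} D(Z)={2,3,4,5,7}: U {3,4,7}->{3,4}; V {2,3,4,5,6}->{2,3,4}; Z {2,3,4,5,7}->{5,7}
So after constraint 2: D(V)={2,3,4}, size = 3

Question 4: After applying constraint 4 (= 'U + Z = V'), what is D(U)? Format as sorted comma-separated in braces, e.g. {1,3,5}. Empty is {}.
Answer: {}

Derivation:
Constraint 1 (Z != U) on D(Z)={2,3,4,5,7} D(U)={3,4,7}: no change
Constraint 2 (U + V = Z) on D(U)={3,4,7} D(V)={2,3,4,5,6} D(Z)={2,3,4,5,7}: U {3,4,7}->{3,4}; V {2,3,4,5,6}->{2,3,4}; Z {2,3,4,5,7}->{5,7}
Constraint 3 (V < U) on D(V)={2,3,4} D(U)={3,4}: V {2,3,4}->{2,3}
Constraint 4 (U + Z = V) on D(U)={3,4} D(Z)={5,7} D(V)={2,3}: U {3,4}->{}; Z {5,7}->{}; V {2,3}->{}
So after constraint 4: D(U) = {}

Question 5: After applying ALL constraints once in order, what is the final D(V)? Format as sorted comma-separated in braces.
Answer: {}

Derivation:
Constraint 1 (Z != U) on D(Z)={2,3,4,5,7} D(U)={3,4,7}: no change
Constraint 2 (U + V = Z) on D(U)={3,4,7} D(V)={2,3,4,5,6} D(Z)={2,3,4,5,7}: U {3,4,7}->{3,4}; V {2,3,4,5,6}->{2,3,4}; Z {2,3,4,5,7}->{5,7}
Constraint 3 (V < U) on D(V)={2,3,4} D(U)={3,4}: V {2,3,4}->{2,3}
Constraint 4 (U + Z = V) on D(U)={3,4} D(Z)={5,7} D(V)={2,3}: U {3,4}->{}; Z {5,7}->{}; V {2,3}->{}
So after all 4 constraints: D(V) = {}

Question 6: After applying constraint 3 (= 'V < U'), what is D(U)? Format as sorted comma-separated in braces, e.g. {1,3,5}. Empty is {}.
Constraint 1 (Z != U) on D(Z)={2,3,4,5,7} D(U)={3,4,7}: no change
Constraint 2 (U + V = Z) on D(U)={3,4,7} D(V)={2,3,4,5,6} D(Z)={2,3,4,5,7}: U {3,4,7}->{3,4}; V {2,3,4,5,6}->{2,3,4}; Z {2,3,4,5,7}->{5,7}
Constraint 3 (V < U) on D(V)={2,3,4} D(U)={3,4}: V {2,3,4}->{2,3}
So after constraint 3: D(U) = {3,4}

Answer: {3,4}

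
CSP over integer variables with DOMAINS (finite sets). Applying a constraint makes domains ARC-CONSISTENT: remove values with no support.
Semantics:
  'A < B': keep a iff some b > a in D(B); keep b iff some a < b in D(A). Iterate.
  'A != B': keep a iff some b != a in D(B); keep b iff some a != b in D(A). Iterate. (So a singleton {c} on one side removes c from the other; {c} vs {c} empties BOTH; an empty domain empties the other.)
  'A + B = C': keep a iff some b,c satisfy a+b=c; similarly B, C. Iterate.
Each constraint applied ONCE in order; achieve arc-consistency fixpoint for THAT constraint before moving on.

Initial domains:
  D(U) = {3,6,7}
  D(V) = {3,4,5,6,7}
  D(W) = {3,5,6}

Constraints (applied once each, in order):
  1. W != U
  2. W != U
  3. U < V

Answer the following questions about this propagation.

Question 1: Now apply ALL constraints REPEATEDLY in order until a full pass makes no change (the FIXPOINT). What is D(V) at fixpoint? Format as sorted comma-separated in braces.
pass 0 (initial): D(V)={3,4,5,6,7}
pass 1: U {3,6,7}->{3,6}; V {3,4,5,6,7}->{4,5,6,7}
pass 2: no change
Fixpoint after 2 passes: D(V) = {4,5,6,7}

Answer: {4,5,6,7}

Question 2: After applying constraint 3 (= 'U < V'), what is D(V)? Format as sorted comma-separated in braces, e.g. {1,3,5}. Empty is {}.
Constraint 1 (W != U) on D(W)={3,5,6} D(U)={3,6,7}: no change
Constraint 2 (W != U) on D(W)={3,5,6} D(U)={3,6,7}: no change
Constraint 3 (U < V) on D(U)={3,6,7} D(V)={3,4,5,6,7}: U {3,6,7}->{3,6}; V {3,4,5,6,7}->{4,5,6,7}
So after constraint 3: D(V) = {4,5,6,7}

Answer: {4,5,6,7}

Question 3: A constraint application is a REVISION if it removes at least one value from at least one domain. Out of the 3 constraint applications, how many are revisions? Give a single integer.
Constraint 1 (W != U) on D(W)={3,5,6} D(U)={3,6,7}: no change => not a revision
Constraint 2 (W != U) on D(W)={3,5,6} D(U)={3,6,7}: no change => not a revision
Constraint 3 (U < V) on D(U)={3,6,7} D(V)={3,4,5,6,7}: U {3,6,7}->{3,6}; V {3,4,5,6,7}->{4,5,6,7} => REVISION
Total revisions = 1

Answer: 1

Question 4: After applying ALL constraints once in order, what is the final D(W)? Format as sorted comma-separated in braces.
Constraint 1 (W != U) on D(W)={3,5,6} D(U)={3,6,7}: no change
Constraint 2 (W != U) on D(W)={3,5,6} D(U)={3,6,7}: no change
Constraint 3 (U < V) on D(U)={3,6,7} D(V)={3,4,5,6,7}: U {3,6,7}->{3,6}; V {3,4,5,6,7}->{4,5,6,7}
So after all 3 constraints: D(W) = {3,5,6}

Answer: {3,5,6}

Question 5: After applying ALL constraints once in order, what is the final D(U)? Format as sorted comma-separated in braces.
Constraint 1 (W != U) on D(W)={3,5,6} D(U)={3,6,7}: no change
Constraint 2 (W != U) on D(W)={3,5,6} D(U)={3,6,7}: no change
Constraint 3 (U < V) on D(U)={3,6,7} D(V)={3,4,5,6,7}: U {3,6,7}->{3,6}; V {3,4,5,6,7}->{4,5,6,7}
So after all 3 constraints: D(U) = {3,6}

Answer: {3,6}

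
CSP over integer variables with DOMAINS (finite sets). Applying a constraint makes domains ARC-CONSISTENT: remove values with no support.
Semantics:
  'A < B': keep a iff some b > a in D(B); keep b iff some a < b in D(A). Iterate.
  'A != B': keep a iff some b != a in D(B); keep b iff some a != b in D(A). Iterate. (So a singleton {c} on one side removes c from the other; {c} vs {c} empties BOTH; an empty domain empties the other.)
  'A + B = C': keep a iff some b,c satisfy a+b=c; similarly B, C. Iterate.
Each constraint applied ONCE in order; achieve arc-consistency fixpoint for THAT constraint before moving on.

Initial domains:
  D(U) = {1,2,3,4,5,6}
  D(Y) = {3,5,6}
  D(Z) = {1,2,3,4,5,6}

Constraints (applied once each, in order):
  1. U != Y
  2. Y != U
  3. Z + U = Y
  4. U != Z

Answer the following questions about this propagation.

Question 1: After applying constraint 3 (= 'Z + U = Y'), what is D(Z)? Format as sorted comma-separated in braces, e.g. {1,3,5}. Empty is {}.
Answer: {1,2,3,4,5}

Derivation:
Constraint 1 (U != Y) on D(U)={1,2,3,4,5,6} D(Y)={3,5,6}: no change
Constraint 2 (Y != U) on D(Y)={3,5,6} D(U)={1,2,3,4,5,6}: no change
Constraint 3 (Z + U = Y) on D(Z)={1,2,3,4,5,6} D(U)={1,2,3,4,5,6} D(Y)={3,5,6}: Z {1,2,3,4,5,6}->{1,2,3,4,5}; U {1,2,3,4,5,6}->{1,2,3,4,5}
So after constraint 3: D(Z) = {1,2,3,4,5}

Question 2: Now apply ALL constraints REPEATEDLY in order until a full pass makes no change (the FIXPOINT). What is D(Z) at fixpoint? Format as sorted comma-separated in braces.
Answer: {1,2,3,4,5}

Derivation:
pass 0 (initial): D(Z)={1,2,3,4,5,6}
pass 1: U {1,2,3,4,5,6}->{1,2,3,4,5}; Z {1,2,3,4,5,6}->{1,2,3,4,5}
pass 2: no change
Fixpoint after 2 passes: D(Z) = {1,2,3,4,5}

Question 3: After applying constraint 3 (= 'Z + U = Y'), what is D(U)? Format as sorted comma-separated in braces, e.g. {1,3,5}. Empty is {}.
Answer: {1,2,3,4,5}

Derivation:
Constraint 1 (U != Y) on D(U)={1,2,3,4,5,6} D(Y)={3,5,6}: no change
Constraint 2 (Y != U) on D(Y)={3,5,6} D(U)={1,2,3,4,5,6}: no change
Constraint 3 (Z + U = Y) on D(Z)={1,2,3,4,5,6} D(U)={1,2,3,4,5,6} D(Y)={3,5,6}: Z {1,2,3,4,5,6}->{1,2,3,4,5}; U {1,2,3,4,5,6}->{1,2,3,4,5}
So after constraint 3: D(U) = {1,2,3,4,5}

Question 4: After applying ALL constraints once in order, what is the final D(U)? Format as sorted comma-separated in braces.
Constraint 1 (U != Y) on D(U)={1,2,3,4,5,6} D(Y)={3,5,6}: no change
Constraint 2 (Y != U) on D(Y)={3,5,6} D(U)={1,2,3,4,5,6}: no change
Constraint 3 (Z + U = Y) on D(Z)={1,2,3,4,5,6} D(U)={1,2,3,4,5,6} D(Y)={3,5,6}: Z {1,2,3,4,5,6}->{1,2,3,4,5}; U {1,2,3,4,5,6}->{1,2,3,4,5}
Constraint 4 (U != Z) on D(U)={1,2,3,4,5} D(Z)={1,2,3,4,5}: no change
So after all 4 constraints: D(U) = {1,2,3,4,5}

Answer: {1,2,3,4,5}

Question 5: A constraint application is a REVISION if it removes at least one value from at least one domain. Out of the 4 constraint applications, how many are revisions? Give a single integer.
Constraint 1 (U != Y) on D(U)={1,2,3,4,5,6} D(Y)={3,5,6}: no change => not a revision
Constraint 2 (Y != U) on D(Y)={3,5,6} D(U)={1,2,3,4,5,6}: no change => not a revision
Constraint 3 (Z + U = Y) on D(Z)={1,2,3,4,5,6} D(U)={1,2,3,4,5,6} D(Y)={3,5,6}: Z {1,2,3,4,5,6}->{1,2,3,4,5}; U {1,2,3,4,5,6}->{1,2,3,4,5} => REVISION
Constraint 4 (U != Z) on D(U)={1,2,3,4,5} D(Z)={1,2,3,4,5}: no change => not a revision
Total revisions = 1

Answer: 1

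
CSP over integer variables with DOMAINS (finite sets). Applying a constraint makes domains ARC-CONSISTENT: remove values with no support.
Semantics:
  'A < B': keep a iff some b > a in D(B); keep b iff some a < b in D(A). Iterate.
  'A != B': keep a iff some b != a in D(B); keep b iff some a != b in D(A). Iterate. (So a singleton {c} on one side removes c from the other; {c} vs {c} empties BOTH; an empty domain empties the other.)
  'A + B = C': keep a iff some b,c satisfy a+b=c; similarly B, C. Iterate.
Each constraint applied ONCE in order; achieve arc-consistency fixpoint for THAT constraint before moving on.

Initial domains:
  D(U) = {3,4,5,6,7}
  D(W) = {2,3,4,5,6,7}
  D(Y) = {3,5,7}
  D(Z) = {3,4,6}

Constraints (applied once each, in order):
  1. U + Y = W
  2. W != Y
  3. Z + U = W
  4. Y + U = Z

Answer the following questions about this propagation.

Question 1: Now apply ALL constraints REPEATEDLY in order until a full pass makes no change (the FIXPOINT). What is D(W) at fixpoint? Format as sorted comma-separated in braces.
Answer: {}

Derivation:
pass 0 (initial): D(W)={2,3,4,5,6,7}
pass 1: U {3,4,5,6,7}->{}; W {2,3,4,5,6,7}->{6,7}; Y {3,5,7}->{}; Z {3,4,6}->{}
pass 2: W {6,7}->{}
pass 3: no change
Fixpoint after 3 passes: D(W) = {}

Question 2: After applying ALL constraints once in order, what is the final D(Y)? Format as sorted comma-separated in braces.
Answer: {}

Derivation:
Constraint 1 (U + Y = W) on D(U)={3,4,5,6,7} D(Y)={3,5,7} D(W)={2,3,4,5,6,7}: U {3,4,5,6,7}->{3,4}; Y {3,5,7}->{3}; W {2,3,4,5,6,7}->{6,7}
Constraint 2 (W != Y) on D(W)={6,7} D(Y)={3}: no change
Constraint 3 (Z + U = W) on D(Z)={3,4,6} D(U)={3,4} D(W)={6,7}: Z {3,4,6}->{3,4}
Constraint 4 (Y + U = Z) on D(Y)={3} D(U)={3,4} D(Z)={3,4}: Y {3}->{}; U {3,4}->{}; Z {3,4}->{}
So after all 4 constraints: D(Y) = {}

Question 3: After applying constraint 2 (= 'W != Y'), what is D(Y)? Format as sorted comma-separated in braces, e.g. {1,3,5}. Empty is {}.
Constraint 1 (U + Y = W) on D(U)={3,4,5,6,7} D(Y)={3,5,7} D(W)={2,3,4,5,6,7}: U {3,4,5,6,7}->{3,4}; Y {3,5,7}->{3}; W {2,3,4,5,6,7}->{6,7}
Constraint 2 (W != Y) on D(W)={6,7} D(Y)={3}: no change
So after constraint 2: D(Y) = {3}

Answer: {3}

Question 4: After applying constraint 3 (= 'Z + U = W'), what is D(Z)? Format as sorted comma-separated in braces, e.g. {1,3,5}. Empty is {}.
Answer: {3,4}

Derivation:
Constraint 1 (U + Y = W) on D(U)={3,4,5,6,7} D(Y)={3,5,7} D(W)={2,3,4,5,6,7}: U {3,4,5,6,7}->{3,4}; Y {3,5,7}->{3}; W {2,3,4,5,6,7}->{6,7}
Constraint 2 (W != Y) on D(W)={6,7} D(Y)={3}: no change
Constraint 3 (Z + U = W) on D(Z)={3,4,6} D(U)={3,4} D(W)={6,7}: Z {3,4,6}->{3,4}
So after constraint 3: D(Z) = {3,4}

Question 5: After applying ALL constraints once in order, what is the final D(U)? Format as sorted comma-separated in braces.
Constraint 1 (U + Y = W) on D(U)={3,4,5,6,7} D(Y)={3,5,7} D(W)={2,3,4,5,6,7}: U {3,4,5,6,7}->{3,4}; Y {3,5,7}->{3}; W {2,3,4,5,6,7}->{6,7}
Constraint 2 (W != Y) on D(W)={6,7} D(Y)={3}: no change
Constraint 3 (Z + U = W) on D(Z)={3,4,6} D(U)={3,4} D(W)={6,7}: Z {3,4,6}->{3,4}
Constraint 4 (Y + U = Z) on D(Y)={3} D(U)={3,4} D(Z)={3,4}: Y {3}->{}; U {3,4}->{}; Z {3,4}->{}
So after all 4 constraints: D(U) = {}

Answer: {}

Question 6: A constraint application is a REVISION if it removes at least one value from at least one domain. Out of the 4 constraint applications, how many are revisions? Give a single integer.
Answer: 3

Derivation:
Constraint 1 (U + Y = W) on D(U)={3,4,5,6,7} D(Y)={3,5,7} D(W)={2,3,4,5,6,7}: U {3,4,5,6,7}->{3,4}; Y {3,5,7}->{3}; W {2,3,4,5,6,7}->{6,7} => REVISION
Constraint 2 (W != Y) on D(W)={6,7} D(Y)={3}: no change => not a revision
Constraint 3 (Z + U = W) on D(Z)={3,4,6} D(U)={3,4} D(W)={6,7}: Z {3,4,6}->{3,4} => REVISION
Constraint 4 (Y + U = Z) on D(Y)={3} D(U)={3,4} D(Z)={3,4}: Y {3}->{}; U {3,4}->{}; Z {3,4}->{} => REVISION
Total revisions = 3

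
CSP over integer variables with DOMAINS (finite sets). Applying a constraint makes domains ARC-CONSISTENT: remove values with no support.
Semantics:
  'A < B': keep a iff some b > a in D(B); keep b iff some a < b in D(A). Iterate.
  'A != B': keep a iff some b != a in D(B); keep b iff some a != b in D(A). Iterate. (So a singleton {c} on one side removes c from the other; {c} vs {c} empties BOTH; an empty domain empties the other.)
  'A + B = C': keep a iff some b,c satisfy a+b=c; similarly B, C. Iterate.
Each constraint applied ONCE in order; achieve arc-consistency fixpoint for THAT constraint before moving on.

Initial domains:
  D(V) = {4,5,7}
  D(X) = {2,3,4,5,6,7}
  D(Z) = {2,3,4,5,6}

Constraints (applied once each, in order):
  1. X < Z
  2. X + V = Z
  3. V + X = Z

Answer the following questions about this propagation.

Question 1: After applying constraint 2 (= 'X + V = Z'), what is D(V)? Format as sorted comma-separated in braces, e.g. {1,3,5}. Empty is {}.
Answer: {4}

Derivation:
Constraint 1 (X < Z) on D(X)={2,3,4,5,6,7} D(Z)={2,3,4,5,6}: X {2,3,4,5,6,7}->{2,3,4,5}; Z {2,3,4,5,6}->{3,4,5,6}
Constraint 2 (X + V = Z) on D(X)={2,3,4,5} D(V)={4,5,7} D(Z)={3,4,5,6}: X {2,3,4,5}->{2}; V {4,5,7}->{4}; Z {3,4,5,6}->{6}
So after constraint 2: D(V) = {4}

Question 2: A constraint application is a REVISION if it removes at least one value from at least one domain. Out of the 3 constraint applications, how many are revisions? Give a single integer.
Answer: 2

Derivation:
Constraint 1 (X < Z) on D(X)={2,3,4,5,6,7} D(Z)={2,3,4,5,6}: X {2,3,4,5,6,7}->{2,3,4,5}; Z {2,3,4,5,6}->{3,4,5,6} => REVISION
Constraint 2 (X + V = Z) on D(X)={2,3,4,5} D(V)={4,5,7} D(Z)={3,4,5,6}: X {2,3,4,5}->{2}; V {4,5,7}->{4}; Z {3,4,5,6}->{6} => REVISION
Constraint 3 (V + X = Z) on D(V)={4} D(X)={2} D(Z)={6}: no change => not a revision
Total revisions = 2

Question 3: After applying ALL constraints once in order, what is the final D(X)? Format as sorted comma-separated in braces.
Answer: {2}

Derivation:
Constraint 1 (X < Z) on D(X)={2,3,4,5,6,7} D(Z)={2,3,4,5,6}: X {2,3,4,5,6,7}->{2,3,4,5}; Z {2,3,4,5,6}->{3,4,5,6}
Constraint 2 (X + V = Z) on D(X)={2,3,4,5} D(V)={4,5,7} D(Z)={3,4,5,6}: X {2,3,4,5}->{2}; V {4,5,7}->{4}; Z {3,4,5,6}->{6}
Constraint 3 (V + X = Z) on D(V)={4} D(X)={2} D(Z)={6}: no change
So after all 3 constraints: D(X) = {2}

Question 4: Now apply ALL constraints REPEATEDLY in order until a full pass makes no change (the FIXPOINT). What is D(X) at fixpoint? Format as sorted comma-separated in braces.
pass 0 (initial): D(X)={2,3,4,5,6,7}
pass 1: V {4,5,7}->{4}; X {2,3,4,5,6,7}->{2}; Z {2,3,4,5,6}->{6}
pass 2: no change
Fixpoint after 2 passes: D(X) = {2}

Answer: {2}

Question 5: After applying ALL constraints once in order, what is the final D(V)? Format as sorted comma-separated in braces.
Answer: {4}

Derivation:
Constraint 1 (X < Z) on D(X)={2,3,4,5,6,7} D(Z)={2,3,4,5,6}: X {2,3,4,5,6,7}->{2,3,4,5}; Z {2,3,4,5,6}->{3,4,5,6}
Constraint 2 (X + V = Z) on D(X)={2,3,4,5} D(V)={4,5,7} D(Z)={3,4,5,6}: X {2,3,4,5}->{2}; V {4,5,7}->{4}; Z {3,4,5,6}->{6}
Constraint 3 (V + X = Z) on D(V)={4} D(X)={2} D(Z)={6}: no change
So after all 3 constraints: D(V) = {4}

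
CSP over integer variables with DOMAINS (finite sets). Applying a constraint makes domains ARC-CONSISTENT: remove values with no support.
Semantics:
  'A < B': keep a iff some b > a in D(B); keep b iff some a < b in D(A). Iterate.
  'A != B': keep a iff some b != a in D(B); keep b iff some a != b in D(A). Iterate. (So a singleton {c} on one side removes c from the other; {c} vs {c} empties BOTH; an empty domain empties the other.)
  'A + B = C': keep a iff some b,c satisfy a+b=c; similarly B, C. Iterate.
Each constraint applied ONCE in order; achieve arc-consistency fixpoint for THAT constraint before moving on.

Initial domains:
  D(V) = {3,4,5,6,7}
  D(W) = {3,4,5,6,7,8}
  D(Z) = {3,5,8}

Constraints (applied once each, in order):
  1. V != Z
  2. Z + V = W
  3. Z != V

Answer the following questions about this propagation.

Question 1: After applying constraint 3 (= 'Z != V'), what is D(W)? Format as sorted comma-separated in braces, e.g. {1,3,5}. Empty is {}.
Answer: {6,7,8}

Derivation:
Constraint 1 (V != Z) on D(V)={3,4,5,6,7} D(Z)={3,5,8}: no change
Constraint 2 (Z + V = W) on D(Z)={3,5,8} D(V)={3,4,5,6,7} D(W)={3,4,5,6,7,8}: Z {3,5,8}->{3,5}; V {3,4,5,6,7}->{3,4,5}; W {3,4,5,6,7,8}->{6,7,8}
Constraint 3 (Z != V) on D(Z)={3,5} D(V)={3,4,5}: no change
So after constraint 3: D(W) = {6,7,8}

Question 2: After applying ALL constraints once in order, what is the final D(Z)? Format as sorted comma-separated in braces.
Answer: {3,5}

Derivation:
Constraint 1 (V != Z) on D(V)={3,4,5,6,7} D(Z)={3,5,8}: no change
Constraint 2 (Z + V = W) on D(Z)={3,5,8} D(V)={3,4,5,6,7} D(W)={3,4,5,6,7,8}: Z {3,5,8}->{3,5}; V {3,4,5,6,7}->{3,4,5}; W {3,4,5,6,7,8}->{6,7,8}
Constraint 3 (Z != V) on D(Z)={3,5} D(V)={3,4,5}: no change
So after all 3 constraints: D(Z) = {3,5}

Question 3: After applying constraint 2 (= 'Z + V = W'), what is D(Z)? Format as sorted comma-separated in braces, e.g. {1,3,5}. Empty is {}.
Constraint 1 (V != Z) on D(V)={3,4,5,6,7} D(Z)={3,5,8}: no change
Constraint 2 (Z + V = W) on D(Z)={3,5,8} D(V)={3,4,5,6,7} D(W)={3,4,5,6,7,8}: Z {3,5,8}->{3,5}; V {3,4,5,6,7}->{3,4,5}; W {3,4,5,6,7,8}->{6,7,8}
So after constraint 2: D(Z) = {3,5}

Answer: {3,5}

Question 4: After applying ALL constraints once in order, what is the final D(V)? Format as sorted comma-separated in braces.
Constraint 1 (V != Z) on D(V)={3,4,5,6,7} D(Z)={3,5,8}: no change
Constraint 2 (Z + V = W) on D(Z)={3,5,8} D(V)={3,4,5,6,7} D(W)={3,4,5,6,7,8}: Z {3,5,8}->{3,5}; V {3,4,5,6,7}->{3,4,5}; W {3,4,5,6,7,8}->{6,7,8}
Constraint 3 (Z != V) on D(Z)={3,5} D(V)={3,4,5}: no change
So after all 3 constraints: D(V) = {3,4,5}

Answer: {3,4,5}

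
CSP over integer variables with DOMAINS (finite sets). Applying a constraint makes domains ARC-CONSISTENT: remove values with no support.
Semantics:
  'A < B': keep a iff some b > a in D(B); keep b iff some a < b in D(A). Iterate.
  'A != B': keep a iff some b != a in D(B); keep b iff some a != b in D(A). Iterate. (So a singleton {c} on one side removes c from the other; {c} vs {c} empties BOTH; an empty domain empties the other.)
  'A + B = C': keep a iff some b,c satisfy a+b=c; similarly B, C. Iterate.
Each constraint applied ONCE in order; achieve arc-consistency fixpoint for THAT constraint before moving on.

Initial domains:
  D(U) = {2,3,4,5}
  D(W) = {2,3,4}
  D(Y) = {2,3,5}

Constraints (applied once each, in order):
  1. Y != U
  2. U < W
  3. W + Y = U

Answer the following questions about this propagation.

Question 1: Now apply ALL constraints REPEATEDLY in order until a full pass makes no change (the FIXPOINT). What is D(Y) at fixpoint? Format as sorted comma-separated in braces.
pass 0 (initial): D(Y)={2,3,5}
pass 1: U {2,3,4,5}->{}; W {2,3,4}->{}; Y {2,3,5}->{}
pass 2: no change
Fixpoint after 2 passes: D(Y) = {}

Answer: {}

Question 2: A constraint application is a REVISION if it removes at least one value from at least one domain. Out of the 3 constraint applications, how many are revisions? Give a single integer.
Answer: 2

Derivation:
Constraint 1 (Y != U) on D(Y)={2,3,5} D(U)={2,3,4,5}: no change => not a revision
Constraint 2 (U < W) on D(U)={2,3,4,5} D(W)={2,3,4}: U {2,3,4,5}->{2,3}; W {2,3,4}->{3,4} => REVISION
Constraint 3 (W + Y = U) on D(W)={3,4} D(Y)={2,3,5} D(U)={2,3}: W {3,4}->{}; Y {2,3,5}->{}; U {2,3}->{} => REVISION
Total revisions = 2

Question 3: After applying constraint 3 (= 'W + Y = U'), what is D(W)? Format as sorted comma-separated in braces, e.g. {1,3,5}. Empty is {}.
Answer: {}

Derivation:
Constraint 1 (Y != U) on D(Y)={2,3,5} D(U)={2,3,4,5}: no change
Constraint 2 (U < W) on D(U)={2,3,4,5} D(W)={2,3,4}: U {2,3,4,5}->{2,3}; W {2,3,4}->{3,4}
Constraint 3 (W + Y = U) on D(W)={3,4} D(Y)={2,3,5} D(U)={2,3}: W {3,4}->{}; Y {2,3,5}->{}; U {2,3}->{}
So after constraint 3: D(W) = {}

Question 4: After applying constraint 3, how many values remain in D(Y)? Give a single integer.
Answer: 0

Derivation:
Constraint 1 (Y != U) on D(Y)={2,3,5} D(U)={2,3,4,5}: no change
Constraint 2 (U < W) on D(U)={2,3,4,5} D(W)={2,3,4}: U {2,3,4,5}->{2,3}; W {2,3,4}->{3,4}
Constraint 3 (W + Y = U) on D(W)={3,4} D(Y)={2,3,5} D(U)={2,3}: W {3,4}->{}; Y {2,3,5}->{}; U {2,3}->{}
So after constraint 3: D(Y)={}, size = 0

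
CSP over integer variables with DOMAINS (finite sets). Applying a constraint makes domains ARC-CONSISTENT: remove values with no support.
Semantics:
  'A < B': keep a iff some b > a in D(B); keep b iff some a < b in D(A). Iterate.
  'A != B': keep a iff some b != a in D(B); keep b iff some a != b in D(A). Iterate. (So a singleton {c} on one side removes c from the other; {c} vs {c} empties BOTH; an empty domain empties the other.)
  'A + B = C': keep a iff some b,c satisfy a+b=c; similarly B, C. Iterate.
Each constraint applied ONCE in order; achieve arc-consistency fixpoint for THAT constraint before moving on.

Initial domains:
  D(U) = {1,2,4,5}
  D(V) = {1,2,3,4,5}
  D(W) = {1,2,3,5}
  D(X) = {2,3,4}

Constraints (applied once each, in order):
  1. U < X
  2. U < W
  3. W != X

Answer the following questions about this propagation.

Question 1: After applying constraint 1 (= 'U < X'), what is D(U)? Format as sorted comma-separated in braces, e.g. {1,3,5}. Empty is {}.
Answer: {1,2}

Derivation:
Constraint 1 (U < X) on D(U)={1,2,4,5} D(X)={2,3,4}: U {1,2,4,5}->{1,2}
So after constraint 1: D(U) = {1,2}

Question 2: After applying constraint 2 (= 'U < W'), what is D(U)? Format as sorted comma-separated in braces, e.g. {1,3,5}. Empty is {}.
Constraint 1 (U < X) on D(U)={1,2,4,5} D(X)={2,3,4}: U {1,2,4,5}->{1,2}
Constraint 2 (U < W) on D(U)={1,2} D(W)={1,2,3,5}: W {1,2,3,5}->{2,3,5}
So after constraint 2: D(U) = {1,2}

Answer: {1,2}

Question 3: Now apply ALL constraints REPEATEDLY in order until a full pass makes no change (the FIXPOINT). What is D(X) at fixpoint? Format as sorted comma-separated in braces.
pass 0 (initial): D(X)={2,3,4}
pass 1: U {1,2,4,5}->{1,2}; W {1,2,3,5}->{2,3,5}
pass 2: no change
Fixpoint after 2 passes: D(X) = {2,3,4}

Answer: {2,3,4}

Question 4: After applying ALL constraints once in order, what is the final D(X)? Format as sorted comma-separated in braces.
Constraint 1 (U < X) on D(U)={1,2,4,5} D(X)={2,3,4}: U {1,2,4,5}->{1,2}
Constraint 2 (U < W) on D(U)={1,2} D(W)={1,2,3,5}: W {1,2,3,5}->{2,3,5}
Constraint 3 (W != X) on D(W)={2,3,5} D(X)={2,3,4}: no change
So after all 3 constraints: D(X) = {2,3,4}

Answer: {2,3,4}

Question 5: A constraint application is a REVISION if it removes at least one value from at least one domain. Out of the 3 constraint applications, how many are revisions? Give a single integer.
Answer: 2

Derivation:
Constraint 1 (U < X) on D(U)={1,2,4,5} D(X)={2,3,4}: U {1,2,4,5}->{1,2} => REVISION
Constraint 2 (U < W) on D(U)={1,2} D(W)={1,2,3,5}: W {1,2,3,5}->{2,3,5} => REVISION
Constraint 3 (W != X) on D(W)={2,3,5} D(X)={2,3,4}: no change => not a revision
Total revisions = 2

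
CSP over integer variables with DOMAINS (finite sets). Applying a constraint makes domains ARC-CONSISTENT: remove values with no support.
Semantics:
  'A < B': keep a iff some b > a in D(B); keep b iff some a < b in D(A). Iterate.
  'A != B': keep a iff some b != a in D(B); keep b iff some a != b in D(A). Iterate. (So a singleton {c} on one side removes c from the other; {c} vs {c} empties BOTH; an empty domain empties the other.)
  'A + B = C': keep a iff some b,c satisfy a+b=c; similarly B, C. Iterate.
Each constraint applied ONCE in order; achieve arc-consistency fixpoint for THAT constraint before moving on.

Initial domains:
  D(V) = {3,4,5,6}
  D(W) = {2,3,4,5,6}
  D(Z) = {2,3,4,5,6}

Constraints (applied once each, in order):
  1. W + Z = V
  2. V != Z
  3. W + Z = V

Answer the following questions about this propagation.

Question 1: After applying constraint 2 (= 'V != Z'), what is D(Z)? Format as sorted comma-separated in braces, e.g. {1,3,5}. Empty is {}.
Answer: {2,3,4}

Derivation:
Constraint 1 (W + Z = V) on D(W)={2,3,4,5,6} D(Z)={2,3,4,5,6} D(V)={3,4,5,6}: W {2,3,4,5,6}->{2,3,4}; Z {2,3,4,5,6}->{2,3,4}; V {3,4,5,6}->{4,5,6}
Constraint 2 (V != Z) on D(V)={4,5,6} D(Z)={2,3,4}: no change
So after constraint 2: D(Z) = {2,3,4}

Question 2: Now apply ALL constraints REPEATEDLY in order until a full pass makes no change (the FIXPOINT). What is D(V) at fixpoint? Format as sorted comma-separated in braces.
Answer: {4,5,6}

Derivation:
pass 0 (initial): D(V)={3,4,5,6}
pass 1: V {3,4,5,6}->{4,5,6}; W {2,3,4,5,6}->{2,3,4}; Z {2,3,4,5,6}->{2,3,4}
pass 2: no change
Fixpoint after 2 passes: D(V) = {4,5,6}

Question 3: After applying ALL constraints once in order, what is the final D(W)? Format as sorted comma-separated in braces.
Answer: {2,3,4}

Derivation:
Constraint 1 (W + Z = V) on D(W)={2,3,4,5,6} D(Z)={2,3,4,5,6} D(V)={3,4,5,6}: W {2,3,4,5,6}->{2,3,4}; Z {2,3,4,5,6}->{2,3,4}; V {3,4,5,6}->{4,5,6}
Constraint 2 (V != Z) on D(V)={4,5,6} D(Z)={2,3,4}: no change
Constraint 3 (W + Z = V) on D(W)={2,3,4} D(Z)={2,3,4} D(V)={4,5,6}: no change
So after all 3 constraints: D(W) = {2,3,4}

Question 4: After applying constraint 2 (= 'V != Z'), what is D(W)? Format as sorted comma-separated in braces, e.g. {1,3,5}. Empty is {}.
Answer: {2,3,4}

Derivation:
Constraint 1 (W + Z = V) on D(W)={2,3,4,5,6} D(Z)={2,3,4,5,6} D(V)={3,4,5,6}: W {2,3,4,5,6}->{2,3,4}; Z {2,3,4,5,6}->{2,3,4}; V {3,4,5,6}->{4,5,6}
Constraint 2 (V != Z) on D(V)={4,5,6} D(Z)={2,3,4}: no change
So after constraint 2: D(W) = {2,3,4}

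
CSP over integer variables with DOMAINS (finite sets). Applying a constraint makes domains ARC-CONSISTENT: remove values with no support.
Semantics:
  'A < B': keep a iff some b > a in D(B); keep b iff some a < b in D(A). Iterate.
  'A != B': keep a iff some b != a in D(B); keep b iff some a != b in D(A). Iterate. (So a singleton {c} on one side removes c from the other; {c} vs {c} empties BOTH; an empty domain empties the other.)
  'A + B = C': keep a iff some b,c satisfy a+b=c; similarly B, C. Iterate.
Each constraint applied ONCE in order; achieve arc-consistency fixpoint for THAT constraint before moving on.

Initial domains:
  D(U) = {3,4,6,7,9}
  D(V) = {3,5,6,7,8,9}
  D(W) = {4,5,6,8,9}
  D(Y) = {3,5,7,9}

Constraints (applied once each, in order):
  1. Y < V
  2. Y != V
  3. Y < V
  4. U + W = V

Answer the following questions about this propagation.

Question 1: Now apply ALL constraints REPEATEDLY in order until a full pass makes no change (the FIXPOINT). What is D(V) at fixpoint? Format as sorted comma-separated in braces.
pass 0 (initial): D(V)={3,5,6,7,8,9}
pass 1: U {3,4,6,7,9}->{3,4}; V {3,5,6,7,8,9}->{7,8,9}; W {4,5,6,8,9}->{4,5,6}; Y {3,5,7,9}->{3,5,7}
pass 2: no change
Fixpoint after 2 passes: D(V) = {7,8,9}

Answer: {7,8,9}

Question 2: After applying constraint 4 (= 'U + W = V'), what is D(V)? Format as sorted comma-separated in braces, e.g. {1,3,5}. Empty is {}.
Constraint 1 (Y < V) on D(Y)={3,5,7,9} D(V)={3,5,6,7,8,9}: Y {3,5,7,9}->{3,5,7}; V {3,5,6,7,8,9}->{5,6,7,8,9}
Constraint 2 (Y != V) on D(Y)={3,5,7} D(V)={5,6,7,8,9}: no change
Constraint 3 (Y < V) on D(Y)={3,5,7} D(V)={5,6,7,8,9}: no change
Constraint 4 (U + W = V) on D(U)={3,4,6,7,9} D(W)={4,5,6,8,9} D(V)={5,6,7,8,9}: U {3,4,6,7,9}->{3,4}; W {4,5,6,8,9}->{4,5,6}; V {5,6,7,8,9}->{7,8,9}
So after constraint 4: D(V) = {7,8,9}

Answer: {7,8,9}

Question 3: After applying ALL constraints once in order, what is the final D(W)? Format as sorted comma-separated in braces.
Constraint 1 (Y < V) on D(Y)={3,5,7,9} D(V)={3,5,6,7,8,9}: Y {3,5,7,9}->{3,5,7}; V {3,5,6,7,8,9}->{5,6,7,8,9}
Constraint 2 (Y != V) on D(Y)={3,5,7} D(V)={5,6,7,8,9}: no change
Constraint 3 (Y < V) on D(Y)={3,5,7} D(V)={5,6,7,8,9}: no change
Constraint 4 (U + W = V) on D(U)={3,4,6,7,9} D(W)={4,5,6,8,9} D(V)={5,6,7,8,9}: U {3,4,6,7,9}->{3,4}; W {4,5,6,8,9}->{4,5,6}; V {5,6,7,8,9}->{7,8,9}
So after all 4 constraints: D(W) = {4,5,6}

Answer: {4,5,6}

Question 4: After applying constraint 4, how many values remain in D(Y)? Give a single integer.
Constraint 1 (Y < V) on D(Y)={3,5,7,9} D(V)={3,5,6,7,8,9}: Y {3,5,7,9}->{3,5,7}; V {3,5,6,7,8,9}->{5,6,7,8,9}
Constraint 2 (Y != V) on D(Y)={3,5,7} D(V)={5,6,7,8,9}: no change
Constraint 3 (Y < V) on D(Y)={3,5,7} D(V)={5,6,7,8,9}: no change
Constraint 4 (U + W = V) on D(U)={3,4,6,7,9} D(W)={4,5,6,8,9} D(V)={5,6,7,8,9}: U {3,4,6,7,9}->{3,4}; W {4,5,6,8,9}->{4,5,6}; V {5,6,7,8,9}->{7,8,9}
So after constraint 4: D(Y)={3,5,7}, size = 3

Answer: 3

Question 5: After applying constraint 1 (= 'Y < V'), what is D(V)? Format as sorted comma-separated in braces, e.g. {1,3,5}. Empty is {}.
Constraint 1 (Y < V) on D(Y)={3,5,7,9} D(V)={3,5,6,7,8,9}: Y {3,5,7,9}->{3,5,7}; V {3,5,6,7,8,9}->{5,6,7,8,9}
So after constraint 1: D(V) = {5,6,7,8,9}

Answer: {5,6,7,8,9}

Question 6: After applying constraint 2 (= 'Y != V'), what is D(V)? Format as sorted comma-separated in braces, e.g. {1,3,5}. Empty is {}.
Answer: {5,6,7,8,9}

Derivation:
Constraint 1 (Y < V) on D(Y)={3,5,7,9} D(V)={3,5,6,7,8,9}: Y {3,5,7,9}->{3,5,7}; V {3,5,6,7,8,9}->{5,6,7,8,9}
Constraint 2 (Y != V) on D(Y)={3,5,7} D(V)={5,6,7,8,9}: no change
So after constraint 2: D(V) = {5,6,7,8,9}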